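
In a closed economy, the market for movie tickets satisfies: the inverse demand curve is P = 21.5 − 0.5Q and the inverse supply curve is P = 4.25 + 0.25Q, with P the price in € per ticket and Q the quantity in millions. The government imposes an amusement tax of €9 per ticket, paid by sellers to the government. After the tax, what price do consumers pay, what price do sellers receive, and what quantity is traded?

Consumers pay €16; sellers receive €7; quantity = 11.

Inverting to Q(P) form: Qd = 43 − 2P; Qs = 4P − 17.
Without the tax, 43 − 2P = 4P − 17 gives 6P = 60, so P* = €10 and Q* = 23.
With the tax collected from sellers, supply shifts: Qs = 4(P − 9) − 17.
New equilibrium: consumers pay €16, sellers receive €7, Q = 11. (Wedge: Pb − Ps = 9.)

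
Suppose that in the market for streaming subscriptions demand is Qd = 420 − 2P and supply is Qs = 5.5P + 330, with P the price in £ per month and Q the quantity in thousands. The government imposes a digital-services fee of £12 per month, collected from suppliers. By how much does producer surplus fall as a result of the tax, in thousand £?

Before the tax: set 420 − 2P = 5.5P + 330 → P* = £12, Q* = 396.
With the tax collected from suppliers, supply shifts: Qs = 5.5(P − 12) + 330.
New equilibrium: consumers pay £20.8, suppliers receive £8.8, Q = 378.4. (Wedge: Pb − Ps = 12.)
ΔPS is the trapezoid between Q = 378.4 and Q = 396 of height £3.2: ½ · (396 + 378.4) · 3.2 = £1239.04.

Producer surplus falls by £1239.04 thousand.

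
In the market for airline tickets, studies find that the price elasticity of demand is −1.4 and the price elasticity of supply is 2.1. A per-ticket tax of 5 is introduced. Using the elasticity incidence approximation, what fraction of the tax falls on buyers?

Buyers' share ≈ 0.6.

Incidence ratio: buyers' share ≈ εs / (εs + |εd|) = 2.1 / (2.1 + 1.4) = 0.6.
Supply is the more elastic side, so buyers bear the larger share.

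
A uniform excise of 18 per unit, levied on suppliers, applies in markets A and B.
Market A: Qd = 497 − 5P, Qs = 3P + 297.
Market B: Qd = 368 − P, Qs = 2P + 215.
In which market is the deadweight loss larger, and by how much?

Market A, by 195.75.

Market A: pre-tax P* = 25, Q* = 372; post-tax Q = 338.25; deadweight loss = 303.75.
Market B: pre-tax P* = 51, Q* = 317; post-tax Q = 305; deadweight loss = 108.
Difference: 303.75 vs 108 → market A is larger by 195.75.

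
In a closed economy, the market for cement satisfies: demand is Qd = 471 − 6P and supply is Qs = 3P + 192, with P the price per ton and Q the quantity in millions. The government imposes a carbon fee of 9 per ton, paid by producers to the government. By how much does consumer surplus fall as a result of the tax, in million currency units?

Consumer surplus falls by 828 million.

Before the tax: set 471 − 6P = 3P + 192 → P* = 31, Q* = 285.
With the tax collected from producers, supply shifts: Qs = 3(P − 9) + 192.
Solving gives Q = 267 with buyers paying 34 and producers receiving 25 (the 9 wedge).
ΔCS is the trapezoid between Q = 267 and Q = 285 of height 3: ½ · (285 + 267) · 3 = 828.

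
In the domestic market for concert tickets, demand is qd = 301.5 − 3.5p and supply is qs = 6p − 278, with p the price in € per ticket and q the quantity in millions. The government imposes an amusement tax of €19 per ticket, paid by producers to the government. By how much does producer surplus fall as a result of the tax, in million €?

Before the tax: set 301.5 − 3.5p = 6p − 278 → p* = €61, q* = 88.
With the tax collected from producers, supply shifts: qs = 6(p − 19) − 278.
New equilibrium: buyers pay €73, producers receive €54, q = 46. (Wedge: pb − ps = 19.)
ΔPS is the trapezoid between Q = 46 and Q = 88 of height €7: ½ · (88 + 46) · 7 = €469.

Producer surplus falls by €469 million.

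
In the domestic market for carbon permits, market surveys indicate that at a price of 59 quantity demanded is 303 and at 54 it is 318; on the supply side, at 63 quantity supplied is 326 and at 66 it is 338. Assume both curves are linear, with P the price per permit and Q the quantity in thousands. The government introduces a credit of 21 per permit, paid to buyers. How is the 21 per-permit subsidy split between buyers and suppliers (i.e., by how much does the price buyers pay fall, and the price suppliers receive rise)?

Demand slope: (318 − 303)/(54 − 59) = -3, so Qd = 480 − 3P.
Supply slope: (338 − 326)/(66 − 63) = 4, so Qs = 4P + 74.
Before the subsidy: set 480 − 3P = 4P + 74 → P* = 58, Q* = 306.
With a per-unit subsidy paid to buyers, each effectively pays P − 21, so demand becomes Qd = 480 − 3(P − 21).
New equilibrium: buyers pay 46, suppliers receive 67, Q = 342. (Wedge: Pb − Ps = −21.)
Gain to buyers: 12; to suppliers: 9. (They sum to 21.)

Buyers gain 12 per permit; suppliers gain 9 per permit.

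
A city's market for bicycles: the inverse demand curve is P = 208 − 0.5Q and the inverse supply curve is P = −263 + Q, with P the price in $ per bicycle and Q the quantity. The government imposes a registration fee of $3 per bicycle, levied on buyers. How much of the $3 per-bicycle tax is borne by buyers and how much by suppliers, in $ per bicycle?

Buyers bear $1 per bicycle; suppliers bear $2 per bicycle.

Rewrite in direct form: Qd = 416 − 2P and Qs = P + 263.
Without the tax, 416 − 2P = P + 263 gives 3P = 153, so P* = $51 and Q* = 314.
With the tax collected from buyers, demand (in seller-price terms) shifts: Qd = 416 − 2(P + 3).
Solving gives Q = 312 with buyers paying $52 and suppliers receiving $49 (the $3 wedge).
Burden on buyers: $1; on suppliers: $2. (They sum to $3.)
The less price-elastic side of the market bears the larger share of a per-unit tax.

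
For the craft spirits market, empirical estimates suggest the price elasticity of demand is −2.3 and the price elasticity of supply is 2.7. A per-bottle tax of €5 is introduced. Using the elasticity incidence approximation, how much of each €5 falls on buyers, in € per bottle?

Incidence ratio: buyers' share ≈ εs / (εs + |εd|) = 2.7 / (2.7 + 2.3) = 0.54.
So buyers bear ≈ 0.54 × €5 = €2.7; sellers bear €2.3.

Buyers bear ≈ €2.7 per bottle.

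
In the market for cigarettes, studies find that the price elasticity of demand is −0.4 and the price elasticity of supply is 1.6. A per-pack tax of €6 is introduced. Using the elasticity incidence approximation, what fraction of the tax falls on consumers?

Incidence ratio: consumers' share ≈ εs / (εs + |εd|) = 1.6 / (1.6 + 0.4) = 0.8.
Supply is the more elastic side, so consumers bear the larger share.

Consumers' share ≈ 0.8.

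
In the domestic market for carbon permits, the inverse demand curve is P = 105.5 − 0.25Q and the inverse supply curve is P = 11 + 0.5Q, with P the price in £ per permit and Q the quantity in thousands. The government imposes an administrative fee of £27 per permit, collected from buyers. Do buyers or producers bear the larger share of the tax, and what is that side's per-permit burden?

Producers bear the larger share: £18 per permit.

Inverting to Q(P) form: Qd = 422 − 4P; Qs = 2P − 22.
Before the tax: set 422 − 4P = 2P − 22 → P* = £74, Q* = 126.
With the tax collected from buyers, demand (in seller-price terms) shifts: Qd = 422 − 4(P + 27).
Solving gives Q = 90 with buyers paying £83 and producers receiving £56 (the £27 wedge).
Per-permit burden: buyers £9, producers £18.
Producers take the larger share because supply is less price-elastic here (demand slope 4 vs supply slope 2).
The less price-elastic side of the market bears the larger share of a per-unit tax.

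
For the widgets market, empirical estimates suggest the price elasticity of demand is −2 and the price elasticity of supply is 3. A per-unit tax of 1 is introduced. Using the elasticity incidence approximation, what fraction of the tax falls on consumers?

Incidence ratio: consumers' share ≈ εs / (εs + |εd|) = 3 / (3 + 2) = 0.6.
Supply is the more elastic side, so consumers bear the larger share.

Consumers' share ≈ 0.6.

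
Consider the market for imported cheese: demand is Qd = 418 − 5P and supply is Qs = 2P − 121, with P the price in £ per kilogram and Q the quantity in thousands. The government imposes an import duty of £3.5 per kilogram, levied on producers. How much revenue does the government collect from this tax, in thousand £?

Before the tax: set 418 − 5P = 2P − 121 → P* = £77, Q* = 33.
With the tax collected from producers, supply shifts: Qs = 2(P − 3.5) − 121.
New equilibrium: buyers pay £78, producers receive £74.5, Q = 28. (Wedge: Pb − Ps = 3.5.)
Revenue = t · Q = 3.5 · 28 = £98.

Tax revenue = £98 thousand.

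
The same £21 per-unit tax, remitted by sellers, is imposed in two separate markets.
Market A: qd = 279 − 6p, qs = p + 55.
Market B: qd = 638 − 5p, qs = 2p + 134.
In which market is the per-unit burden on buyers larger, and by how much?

Market A: pre-tax p* = £32, q* = 87; post-tax q = 69; per-unit burden on buyers = £3.
Market B: pre-tax p* = £72, q* = 278; post-tax q = 248; per-unit burden on buyers = £6.
Difference: £3 vs £6 → market B is larger by £3.

Market B, by £3.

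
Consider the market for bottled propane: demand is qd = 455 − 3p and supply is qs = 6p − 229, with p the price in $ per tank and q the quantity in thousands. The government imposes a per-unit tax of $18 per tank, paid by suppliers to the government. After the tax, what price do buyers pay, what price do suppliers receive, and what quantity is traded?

Without the tax, 455 − 3p = 6p − 229 gives 9p = 684, so p* = $76 and q* = 227.
With the tax collected from suppliers, supply shifts: qs = 6(p − 18) − 229.
Solving gives q = 191 with buyers paying $88 and suppliers receiving $70 (the $18 wedge).

Buyers pay $88; suppliers receive $70; quantity = 191.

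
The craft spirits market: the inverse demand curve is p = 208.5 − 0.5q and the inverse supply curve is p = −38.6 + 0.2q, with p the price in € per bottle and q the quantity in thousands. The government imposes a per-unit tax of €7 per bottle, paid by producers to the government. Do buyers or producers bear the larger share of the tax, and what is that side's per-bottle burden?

Buyers bear the larger share: €5 per bottle.

Rewrite in direct form: qd = 417 − 2p and qs = 5p + 193.
Without the tax, 417 − 2p = 5p + 193 gives 7p = 224, so p* = €32 and q* = 353.
With the tax collected from producers, supply shifts: qs = 5(p − 7) + 193.
New equilibrium: buyers pay €37, producers receive €30, q = 343. (Wedge: pb − ps = 7.)
Per-bottle burden: buyers €5, producers €2.
Buyers take the larger share because demand is less price-elastic here (demand slope 2 vs supply slope 5).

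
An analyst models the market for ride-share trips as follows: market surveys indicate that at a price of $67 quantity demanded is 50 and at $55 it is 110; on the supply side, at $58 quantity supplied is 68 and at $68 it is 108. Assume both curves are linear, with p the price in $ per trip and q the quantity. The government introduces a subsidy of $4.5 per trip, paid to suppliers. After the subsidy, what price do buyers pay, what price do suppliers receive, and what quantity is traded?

Buyers pay $59; suppliers receive $63.5; quantity = 90.

Demand slope: (110 − 50)/(55 − 67) = -5, so qd = 385 − 5p.
Supply slope: (108 − 68)/(68 − 58) = 4, so qs = 4p − 164.
Before the subsidy: set 385 − 5p = 4p − 164 → p* = $61, q* = 80.
With a per-unit subsidy paid to suppliers, each receives p + 4.5 per unit sold, so supply becomes qs = 4(p + 4.5) − 164.
Solving gives q = 90 with buyers paying $59 and suppliers receiving $63.5 (the $4.5 wedge).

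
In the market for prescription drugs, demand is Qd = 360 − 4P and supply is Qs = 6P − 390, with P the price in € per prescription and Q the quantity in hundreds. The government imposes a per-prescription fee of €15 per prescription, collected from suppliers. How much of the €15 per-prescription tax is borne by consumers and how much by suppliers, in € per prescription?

Before the tax: set 360 − 4P = 6P − 390 → P* = €75, Q* = 60.
With the tax collected from suppliers, supply shifts: Qs = 6(P − 15) − 390.
New equilibrium: consumers pay €84, suppliers receive €69, Q = 24. (Wedge: Pb − Ps = 15.)
Burden on consumers: €9; on suppliers: €6. (They sum to €15.)

Consumers bear €9 per prescription; suppliers bear €6 per prescription.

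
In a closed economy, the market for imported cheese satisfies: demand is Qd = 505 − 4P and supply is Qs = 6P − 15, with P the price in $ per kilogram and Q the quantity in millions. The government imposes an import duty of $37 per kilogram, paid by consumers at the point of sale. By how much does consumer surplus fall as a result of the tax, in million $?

Without the tax, 505 − 4P = 6P − 15 gives 10P = 520, so P* = $52 and Q* = 297.
With the tax collected from consumers, demand (in seller-price terms) shifts: Qd = 505 − 4(P + 37).
New equilibrium: consumers pay $74.2, producers receive $37.2, Q = 208.2. (Wedge: Pb − Ps = 37.)
ΔCS is the trapezoid between Q = 208.2 and Q = 297 of height $22.2: ½ · (297 + 208.2) · 22.2 = $5607.72.

Consumer surplus falls by $5607.72 million.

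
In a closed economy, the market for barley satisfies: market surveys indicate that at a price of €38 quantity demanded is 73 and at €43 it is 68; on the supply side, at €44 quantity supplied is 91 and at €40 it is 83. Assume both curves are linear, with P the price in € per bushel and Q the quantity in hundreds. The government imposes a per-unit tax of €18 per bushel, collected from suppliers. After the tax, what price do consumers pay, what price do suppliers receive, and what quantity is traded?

Demand slope: (68 − 73)/(43 − 38) = -1, so Qd = 111 − P.
Supply slope: (83 − 91)/(40 − 44) = 2, so Qs = 2P + 3.
Before the tax: set 111 − P = 2P + 3 → P* = €36, Q* = 75.
With the tax collected from suppliers, supply shifts: Qs = 2(P − 18) + 3.
New equilibrium: consumers pay €48, suppliers receive €30, Q = 63. (Wedge: Pb − Ps = 18.)
The less price-elastic side of the market bears the larger share of a per-unit tax.

Consumers pay €48; suppliers receive €30; quantity = 63.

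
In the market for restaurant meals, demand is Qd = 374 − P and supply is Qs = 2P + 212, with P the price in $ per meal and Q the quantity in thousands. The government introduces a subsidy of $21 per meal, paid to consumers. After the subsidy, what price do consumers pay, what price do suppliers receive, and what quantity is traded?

Before the subsidy: set 374 − P = 2P + 212 → P* = $54, Q* = 320.
With a per-unit subsidy paid to consumers, each effectively pays P − 21, so demand becomes Qd = 374 − (P − 21).
Solving gives Q = 334 with consumers paying $40 and suppliers receiving $61 (the $21 wedge).

Consumers pay $40; suppliers receive $61; quantity = 334.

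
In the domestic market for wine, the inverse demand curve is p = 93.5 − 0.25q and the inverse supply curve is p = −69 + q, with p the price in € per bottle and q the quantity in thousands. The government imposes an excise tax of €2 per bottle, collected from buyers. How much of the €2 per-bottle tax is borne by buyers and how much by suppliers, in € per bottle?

Rewrite in direct form: qd = 374 − 4p and qs = p + 69.
Without the tax, 374 − 4p = p + 69 gives 5p = 305, so p* = €61 and q* = 130.
With the tax collected from buyers, demand (in seller-price terms) shifts: qd = 374 − 4(p + 2).
New equilibrium: buyers pay €61.4, suppliers receive €59.4, q = 128.4. (Wedge: pb − ps = 2.)
Burden on buyers: €0.4; on suppliers: €1.6. (They sum to €2.)
The less price-elastic side of the market bears the larger share of a per-unit tax.

Buyers bear €0.4 per bottle; suppliers bear €1.6 per bottle.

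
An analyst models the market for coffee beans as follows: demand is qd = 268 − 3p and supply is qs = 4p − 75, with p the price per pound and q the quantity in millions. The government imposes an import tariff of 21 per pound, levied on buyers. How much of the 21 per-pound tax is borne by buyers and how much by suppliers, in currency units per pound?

Without the tax, 268 − 3p = 4p − 75 gives 7p = 343, so p* = 49 and q* = 121.
With the tax collected from buyers, demand (in seller-price terms) shifts: qd = 268 − 3(p + 21).
New equilibrium: buyers pay 61, suppliers receive 40, q = 85. (Wedge: pb − ps = 21.)
Burden on buyers: 12; on suppliers: 9. (They sum to 21.)
The less price-elastic side of the market bears the larger share of a per-unit tax.

Buyers bear 12 per pound; suppliers bear 9 per pound.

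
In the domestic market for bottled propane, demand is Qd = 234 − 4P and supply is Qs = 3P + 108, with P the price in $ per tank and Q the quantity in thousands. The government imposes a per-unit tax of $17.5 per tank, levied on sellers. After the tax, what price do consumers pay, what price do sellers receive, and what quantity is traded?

Consumers pay $25.5; sellers receive $8; quantity = 132.

Without the tax, 234 − 4P = 3P + 108 gives 7P = 126, so P* = $18 and Q* = 162.
With the tax collected from sellers, supply shifts: Qs = 3(P − 17.5) + 108.
Solving gives Q = 132 with consumers paying $25.5 and sellers receiving $8 (the $17.5 wedge).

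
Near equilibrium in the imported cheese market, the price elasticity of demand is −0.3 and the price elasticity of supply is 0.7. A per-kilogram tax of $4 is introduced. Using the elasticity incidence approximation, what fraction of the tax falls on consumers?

Incidence ratio: consumers' share ≈ εs / (εs + |εd|) = 0.7 / (0.7 + 0.3) = 0.7.
Supply is the more elastic side, so consumers bear the larger share.

Consumers' share ≈ 0.7.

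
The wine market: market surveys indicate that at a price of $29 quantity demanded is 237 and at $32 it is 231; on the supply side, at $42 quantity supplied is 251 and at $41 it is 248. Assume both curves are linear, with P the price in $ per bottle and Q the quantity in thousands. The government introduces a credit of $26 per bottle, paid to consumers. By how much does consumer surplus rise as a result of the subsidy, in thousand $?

Demand slope: (231 − 237)/(32 − 29) = -2, so Qd = 295 − 2P.
Supply slope: (248 − 251)/(41 − 42) = 3, so Qs = 3P + 125.
Without the subsidy, 295 − 2P = 3P + 125 gives 5P = 170, so P* = $34 and Q* = 227.
With a per-unit subsidy paid to consumers, each effectively pays P − 26, so demand becomes Qd = 295 − 2(P − 26).
New equilibrium: consumers pay $18.4, suppliers receive $44.4, Q = 258.2. (Wedge: Pb − Ps = −26.)
ΔCS is the trapezoid between Q = 258.2 and Q = 227 of height $15.6: ½ · (227 + 258.2) · 15.6 = $3784.56.

Consumer surplus rises by $3784.56 thousand.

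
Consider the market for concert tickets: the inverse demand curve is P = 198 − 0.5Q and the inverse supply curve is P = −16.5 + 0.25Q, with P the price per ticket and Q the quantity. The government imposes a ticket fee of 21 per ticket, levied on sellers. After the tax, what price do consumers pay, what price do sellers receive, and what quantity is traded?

Consumers pay 69; sellers receive 48; quantity = 258.

Inverting to Q(P) form: Qd = 396 − 2P; Qs = 4P + 66.
Before the tax: set 396 − 2P = 4P + 66 → P* = 55, Q* = 286.
With the tax collected from sellers, supply shifts: Qs = 4(P − 21) + 66.
New equilibrium: consumers pay 69, sellers receive 48, Q = 258. (Wedge: Pb − Ps = 21.)
The less price-elastic side of the market bears the larger share of a per-unit tax.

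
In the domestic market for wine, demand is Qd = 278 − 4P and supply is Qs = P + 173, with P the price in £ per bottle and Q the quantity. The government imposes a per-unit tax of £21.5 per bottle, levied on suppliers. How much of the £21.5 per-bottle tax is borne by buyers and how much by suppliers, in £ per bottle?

Before the tax: set 278 − 4P = P + 173 → P* = £21, Q* = 194.
With the tax collected from suppliers, supply shifts: Qs = (P − 21.5) + 173.
Solving gives Q = 176.8 with buyers paying £25.3 and suppliers receiving £3.8 (the £21.5 wedge).
Burden on buyers: £4.3; on suppliers: £17.2. (They sum to £21.5.)
The less price-elastic side of the market bears the larger share of a per-unit tax.

Buyers bear £4.3 per bottle; suppliers bear £17.2 per bottle.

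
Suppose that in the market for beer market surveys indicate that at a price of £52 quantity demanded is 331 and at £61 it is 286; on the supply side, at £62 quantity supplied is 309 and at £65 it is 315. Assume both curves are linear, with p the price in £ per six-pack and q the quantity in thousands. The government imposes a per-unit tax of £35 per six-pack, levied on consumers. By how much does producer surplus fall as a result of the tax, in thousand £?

Demand slope: (286 − 331)/(61 − 52) = -5, so qd = 591 − 5p.
Supply slope: (315 − 309)/(65 − 62) = 2, so qs = 2p + 185.
Without the tax, 591 − 5p = 2p + 185 gives 7p = 406, so p* = £58 and q* = 301.
With the tax collected from consumers, demand (in seller-price terms) shifts: qd = 591 − 5(p + 35).
Solving gives q = 251 with consumers paying £68 and sellers receiving £33 (the £35 wedge).
ΔPS is the trapezoid between Q = 251 and Q = 301 of height £25: ½ · (301 + 251) · 25 = £6900.

Producer surplus falls by £6900 thousand.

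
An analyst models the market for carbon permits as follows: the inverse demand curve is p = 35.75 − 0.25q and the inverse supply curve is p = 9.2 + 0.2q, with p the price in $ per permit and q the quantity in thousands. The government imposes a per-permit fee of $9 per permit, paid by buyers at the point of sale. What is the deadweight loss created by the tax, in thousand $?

Deadweight loss = $90 thousand.

Inverting to q(p) form: qd = 143 − 4p; qs = 5p − 46.
Before the tax: set 143 − 4p = 5p − 46 → p* = $21, q* = 59.
With the tax collected from buyers, demand (in seller-price terms) shifts: qd = 143 − 4(p + 9).
New equilibrium: buyers pay $26, producers receive $17, q = 39. (Wedge: pb − ps = 9.)
Quantity falls by |ΔQ| = |59 − 39| = 20.
DWL = ½ · t · |ΔQ| = ½ · 9 · 20 = $90.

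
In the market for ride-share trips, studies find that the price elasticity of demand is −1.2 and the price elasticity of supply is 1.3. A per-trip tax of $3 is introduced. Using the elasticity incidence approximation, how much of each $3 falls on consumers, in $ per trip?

Incidence ratio: consumers' share ≈ εs / (εs + |εd|) = 1.3 / (1.3 + 1.2) = 0.52.
So consumers bear ≈ 0.52 × $3 = $1.56; sellers bear $1.44.

Consumers bear ≈ $1.56 per trip.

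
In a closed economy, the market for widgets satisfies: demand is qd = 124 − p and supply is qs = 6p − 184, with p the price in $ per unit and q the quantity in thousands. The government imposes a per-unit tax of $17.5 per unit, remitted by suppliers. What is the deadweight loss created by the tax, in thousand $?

Before the tax: set 124 − p = 6p − 184 → p* = $44, q* = 80.
With the tax collected from suppliers, supply shifts: qs = 6(p − 17.5) − 184.
New equilibrium: consumers pay $59, suppliers receive $41.5, q = 65. (Wedge: pb − ps = 17.5.)
Quantity falls by |ΔQ| = |80 − 65| = 15.
DWL = ½ · t · |ΔQ| = ½ · 17.5 · 15 = $131.25.

Deadweight loss = $131.25 thousand.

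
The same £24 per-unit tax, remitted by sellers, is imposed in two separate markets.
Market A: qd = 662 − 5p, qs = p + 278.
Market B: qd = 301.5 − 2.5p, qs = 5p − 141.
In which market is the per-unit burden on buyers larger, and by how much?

Market A: pre-tax p* = £64, q* = 342; post-tax q = 322; per-unit burden on buyers = £4.
Market B: pre-tax p* = £59, q* = 154; post-tax q = 114; per-unit burden on buyers = £16.
Difference: £4 vs £16 → market B is larger by £12.

Market B, by £12.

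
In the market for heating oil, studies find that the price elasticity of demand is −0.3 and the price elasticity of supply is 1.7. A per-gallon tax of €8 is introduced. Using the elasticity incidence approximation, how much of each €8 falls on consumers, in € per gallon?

Consumers bear ≈ €6.8 per gallon.

Incidence ratio: consumers' share ≈ εs / (εs + |εd|) = 1.7 / (1.7 + 0.3) = 0.85.
So consumers bear ≈ 0.85 × €8 = €6.8; sellers bear €1.2.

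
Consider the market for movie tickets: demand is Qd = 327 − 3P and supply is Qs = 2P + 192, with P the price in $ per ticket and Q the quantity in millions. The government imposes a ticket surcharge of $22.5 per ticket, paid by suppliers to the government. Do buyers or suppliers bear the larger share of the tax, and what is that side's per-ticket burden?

Suppliers bear the larger share: $13.5 per ticket.

Before the tax: set 327 − 3P = 2P + 192 → P* = $27, Q* = 246.
With the tax collected from suppliers, supply shifts: Qs = 2(P − 22.5) + 192.
Solving gives Q = 219 with buyers paying $36 and suppliers receiving $13.5 (the $22.5 wedge).
Per-ticket burden: buyers $9, suppliers $13.5.
Suppliers take the larger share because supply is less price-elastic here (demand slope 3 vs supply slope 2).
The less price-elastic side of the market bears the larger share of a per-unit tax.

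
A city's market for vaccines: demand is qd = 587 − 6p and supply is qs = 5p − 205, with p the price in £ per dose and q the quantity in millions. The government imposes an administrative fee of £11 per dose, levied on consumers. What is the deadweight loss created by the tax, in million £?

Deadweight loss = £165 million.

Before the tax: set 587 − 6p = 5p − 205 → p* = £72, q* = 155.
With the tax collected from consumers, demand (in seller-price terms) shifts: qd = 587 − 6(p + 11).
New equilibrium: consumers pay £77, suppliers receive £66, q = 125. (Wedge: pb − ps = 11.)
Quantity falls by |ΔQ| = |155 − 125| = 30.
DWL = ½ · t · |ΔQ| = ½ · 11 · 30 = £165.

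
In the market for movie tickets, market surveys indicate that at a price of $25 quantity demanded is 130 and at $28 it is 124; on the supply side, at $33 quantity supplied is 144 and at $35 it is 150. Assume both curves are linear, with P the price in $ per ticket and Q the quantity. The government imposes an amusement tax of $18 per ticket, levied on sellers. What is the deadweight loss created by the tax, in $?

Deadweight loss = $194.4.

Demand slope: (124 − 130)/(28 − 25) = -2, so Qd = 180 − 2P.
Supply slope: (150 − 144)/(35 − 33) = 3, so Qs = 3P + 45.
Without the tax, 180 − 2P = 3P + 45 gives 5P = 135, so P* = $27 and Q* = 126.
With the tax collected from sellers, supply shifts: Qs = 3(P − 18) + 45.
New equilibrium: consumers pay $37.8, sellers receive $19.8, Q = 104.4. (Wedge: Pb − Ps = 18.)
Quantity falls by |ΔQ| = |126 − 104.4| = 21.6.
DWL = ½ · t · |ΔQ| = ½ · 18 · 21.6 = $194.4.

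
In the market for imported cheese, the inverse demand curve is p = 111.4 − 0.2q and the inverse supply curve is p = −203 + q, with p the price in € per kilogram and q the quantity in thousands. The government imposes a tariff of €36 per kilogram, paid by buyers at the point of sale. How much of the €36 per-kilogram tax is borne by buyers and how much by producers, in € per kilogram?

Rewrite in direct form: qd = 557 − 5p and qs = p + 203.
Without the tax, 557 − 5p = p + 203 gives 6p = 354, so p* = €59 and q* = 262.
With the tax collected from buyers, demand (in seller-price terms) shifts: qd = 557 − 5(p + 36).
New equilibrium: buyers pay €65, producers receive €29, q = 232. (Wedge: pb − ps = 36.)
Burden on buyers: €6; on producers: €30. (They sum to €36.)

Buyers bear €6 per kilogram; producers bear €30 per kilogram.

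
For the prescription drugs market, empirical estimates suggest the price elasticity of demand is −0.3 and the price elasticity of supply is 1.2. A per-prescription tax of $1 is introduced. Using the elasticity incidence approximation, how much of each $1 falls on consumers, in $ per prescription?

Incidence ratio: consumers' share ≈ εs / (εs + |εd|) = 1.2 / (1.2 + 0.3) = 0.8.
So consumers bear ≈ 0.8 × $1 = $0.8; suppliers bear $0.2.

Consumers bear ≈ $0.8 per prescription.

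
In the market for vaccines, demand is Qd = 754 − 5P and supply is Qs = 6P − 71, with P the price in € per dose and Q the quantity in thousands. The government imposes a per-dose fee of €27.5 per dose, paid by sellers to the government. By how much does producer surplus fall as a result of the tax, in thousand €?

Before the tax: set 754 − 5P = 6P − 71 → P* = €75, Q* = 379.
With the tax collected from sellers, supply shifts: Qs = 6(P − 27.5) − 71.
New equilibrium: buyers pay €90, sellers receive €62.5, Q = 304. (Wedge: Pb − Ps = 27.5.)
ΔPS is the trapezoid between Q = 304 and Q = 379 of height €12.5: ½ · (379 + 304) · 12.5 = €4268.75.

Producer surplus falls by €4268.75 thousand.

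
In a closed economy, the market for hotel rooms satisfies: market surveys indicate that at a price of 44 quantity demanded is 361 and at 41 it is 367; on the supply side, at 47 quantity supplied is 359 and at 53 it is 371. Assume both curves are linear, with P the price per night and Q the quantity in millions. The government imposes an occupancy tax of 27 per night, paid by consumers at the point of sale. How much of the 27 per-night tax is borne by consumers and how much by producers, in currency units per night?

Demand slope: (367 − 361)/(41 − 44) = -2, so Qd = 449 − 2P.
Supply slope: (371 − 359)/(53 − 47) = 2, so Qs = 2P + 265.
Before the tax: set 449 − 2P = 2P + 265 → P* = 46, Q* = 357.
With the tax collected from consumers, demand (in seller-price terms) shifts: Qd = 449 − 2(P + 27).
New equilibrium: consumers pay 59.5, producers receive 32.5, Q = 330. (Wedge: Pb − Ps = 27.)
Burden on consumers: 13.5; on producers: 13.5. (They sum to 27.)
The less price-elastic side of the market bears the larger share of a per-unit tax.

Consumers bear 13.5 per night; producers bear 13.5 per night.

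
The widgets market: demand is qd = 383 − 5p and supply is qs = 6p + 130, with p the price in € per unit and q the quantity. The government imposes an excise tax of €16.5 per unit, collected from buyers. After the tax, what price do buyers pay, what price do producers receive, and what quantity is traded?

Buyers pay €32; producers receive €15.5; quantity = 223.

Without the tax, 383 − 5p = 6p + 130 gives 11p = 253, so p* = €23 and q* = 268.
With the tax collected from buyers, demand (in seller-price terms) shifts: qd = 383 − 5(p + 16.5).
New equilibrium: buyers pay €32, producers receive €15.5, q = 223. (Wedge: pb − ps = 16.5.)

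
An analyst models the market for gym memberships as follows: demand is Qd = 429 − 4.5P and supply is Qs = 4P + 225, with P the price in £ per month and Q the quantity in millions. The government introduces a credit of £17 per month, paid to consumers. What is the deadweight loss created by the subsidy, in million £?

Without the subsidy, 429 − 4.5P = 4P + 225 gives 8.5P = 204, so P* = £24 and Q* = 321.
With a per-unit subsidy paid to consumers, each effectively pays P − 17, so demand becomes Qd = 429 − 4.5(P − 17).
Solving gives Q = 357 with consumers paying £16 and sellers receiving £33 (the £17 wedge).
Quantity rises by |ΔQ| = |321 − 357| = 36.
DWL = ½ · t · |ΔQ| = ½ · 17 · 36 = £306.

Deadweight loss = £306 million.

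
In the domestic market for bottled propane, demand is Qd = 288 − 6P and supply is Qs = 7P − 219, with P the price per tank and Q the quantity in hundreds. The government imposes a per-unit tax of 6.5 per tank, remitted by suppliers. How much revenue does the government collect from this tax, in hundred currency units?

Tax revenue = 214.5 hundred.

Before the tax: set 288 − 6P = 7P − 219 → P* = 39, Q* = 54.
With the tax collected from suppliers, supply shifts: Qs = 7(P − 6.5) − 219.
Solving gives Q = 33 with buyers paying 42.5 and suppliers receiving 36 (the 6.5 wedge).
Revenue = t · Q = 6.5 · 33 = 214.5.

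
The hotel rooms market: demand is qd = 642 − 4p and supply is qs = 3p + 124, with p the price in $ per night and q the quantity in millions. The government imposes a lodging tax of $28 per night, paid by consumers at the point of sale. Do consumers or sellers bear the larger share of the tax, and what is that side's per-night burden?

Before the tax: set 642 − 4p = 3p + 124 → p* = $74, q* = 346.
With the tax collected from consumers, demand (in seller-price terms) shifts: qd = 642 − 4(p + 28).
New equilibrium: consumers pay $86, sellers receive $58, q = 298. (Wedge: pb − ps = 28.)
Per-night burden: consumers $12, sellers $16.
Sellers take the larger share because supply is less price-elastic here (demand slope 4 vs supply slope 3).
The less price-elastic side of the market bears the larger share of a per-unit tax.

Sellers bear the larger share: $16 per night.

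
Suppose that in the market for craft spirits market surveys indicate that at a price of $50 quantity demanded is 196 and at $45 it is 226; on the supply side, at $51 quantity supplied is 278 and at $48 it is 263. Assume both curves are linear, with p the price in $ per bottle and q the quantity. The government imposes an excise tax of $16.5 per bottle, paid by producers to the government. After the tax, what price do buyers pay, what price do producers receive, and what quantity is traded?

Demand slope: (226 − 196)/(45 − 50) = -6, so qd = 496 − 6p.
Supply slope: (263 − 278)/(48 − 51) = 5, so qs = 5p + 23.
Before the tax: set 496 − 6p = 5p + 23 → p* = $43, q* = 238.
With the tax collected from producers, supply shifts: qs = 5(p − 16.5) + 23.
New equilibrium: buyers pay $50.5, producers receive $34, q = 193. (Wedge: pb − ps = 16.5.)
The less price-elastic side of the market bears the larger share of a per-unit tax.

Buyers pay $50.5; producers receive $34; quantity = 193.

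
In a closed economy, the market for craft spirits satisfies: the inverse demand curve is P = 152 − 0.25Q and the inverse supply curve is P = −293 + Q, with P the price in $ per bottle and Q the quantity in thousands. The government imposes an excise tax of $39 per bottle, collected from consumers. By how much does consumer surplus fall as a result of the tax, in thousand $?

Consumer surplus falls by $2655.12 thousand.

Rewrite in direct form: Qd = 608 − 4P and Qs = P + 293.
Before the tax: set 608 − 4P = P + 293 → P* = $63, Q* = 356.
With the tax collected from consumers, demand (in seller-price terms) shifts: Qd = 608 − 4(P + 39).
Solving gives Q = 324.8 with consumers paying $70.8 and suppliers receiving $31.8 (the $39 wedge).
ΔCS is the trapezoid between Q = 324.8 and Q = 356 of height $7.8: ½ · (356 + 324.8) · 7.8 = $2655.12.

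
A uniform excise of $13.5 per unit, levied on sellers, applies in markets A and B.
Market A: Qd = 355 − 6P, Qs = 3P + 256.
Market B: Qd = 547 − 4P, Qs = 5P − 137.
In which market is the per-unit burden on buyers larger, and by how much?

Market B, by $3.

Market A: pre-tax P* = $11, Q* = 289; post-tax Q = 262; per-unit burden on buyers = $4.5.
Market B: pre-tax P* = $76, Q* = 243; post-tax Q = 213; per-unit burden on buyers = $7.5.
Difference: $4.5 vs $7.5 → market B is larger by $3.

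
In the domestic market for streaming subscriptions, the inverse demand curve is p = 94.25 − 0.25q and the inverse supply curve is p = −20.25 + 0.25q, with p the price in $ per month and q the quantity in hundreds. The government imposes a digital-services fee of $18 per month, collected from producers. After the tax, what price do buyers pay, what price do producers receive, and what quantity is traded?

Inverting to q(p) form: qd = 377 − 4p; qs = 4p + 81.
Before the tax: set 377 − 4p = 4p + 81 → p* = $37, q* = 229.
With the tax collected from producers, supply shifts: qs = 4(p − 18) + 81.
New equilibrium: buyers pay $46, producers receive $28, q = 193. (Wedge: pb − ps = 18.)
The less price-elastic side of the market bears the larger share of a per-unit tax.

Buyers pay $46; producers receive $28; quantity = 193.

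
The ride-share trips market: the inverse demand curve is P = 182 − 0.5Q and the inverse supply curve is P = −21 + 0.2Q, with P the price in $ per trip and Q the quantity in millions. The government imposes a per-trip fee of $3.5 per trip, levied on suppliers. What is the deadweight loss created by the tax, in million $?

Rewrite in direct form: Qd = 364 − 2P and Qs = 5P + 105.
Before the tax: set 364 − 2P = 5P + 105 → P* = $37, Q* = 290.
With the tax collected from suppliers, supply shifts: Qs = 5(P − 3.5) + 105.
New equilibrium: consumers pay $39.5, suppliers receive $36, Q = 285. (Wedge: Pb − Ps = 3.5.)
Quantity falls by |ΔQ| = |290 − 285| = 5.
DWL = ½ · t · |ΔQ| = ½ · 3.5 · 5 = $8.75.

Deadweight loss = $8.75 million.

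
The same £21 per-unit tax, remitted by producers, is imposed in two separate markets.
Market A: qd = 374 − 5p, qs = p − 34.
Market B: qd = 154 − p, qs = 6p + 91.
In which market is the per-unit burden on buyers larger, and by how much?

Market B, by £14.5.

Market A: pre-tax p* = £68, q* = 34; post-tax q = 16.5; per-unit burden on buyers = £3.5.
Market B: pre-tax p* = £9, q* = 145; post-tax q = 127; per-unit burden on buyers = £18.
Difference: £3.5 vs £18 → market B is larger by £14.5.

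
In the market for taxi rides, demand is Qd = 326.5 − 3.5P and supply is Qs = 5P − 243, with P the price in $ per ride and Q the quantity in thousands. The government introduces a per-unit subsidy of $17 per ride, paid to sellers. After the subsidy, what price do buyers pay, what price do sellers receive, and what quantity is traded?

Buyers pay $57; sellers receive $74; quantity = 127.

Without the subsidy, 326.5 − 3.5P = 5P − 243 gives 8.5P = 569.5, so P* = $67 and Q* = 92.
With a per-unit subsidy paid to sellers, each receives P + 17 per unit sold, so supply becomes Qs = 5(P + 17) − 243.
New equilibrium: buyers pay $57, sellers receive $74, Q = 127. (Wedge: Pb − Ps = −17.)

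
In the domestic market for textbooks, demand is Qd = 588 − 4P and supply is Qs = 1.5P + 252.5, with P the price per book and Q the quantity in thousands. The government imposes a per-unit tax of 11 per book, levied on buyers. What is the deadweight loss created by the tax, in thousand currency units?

Deadweight loss = 66 thousand.

Before the tax: set 588 − 4P = 1.5P + 252.5 → P* = 61, Q* = 344.
With the tax collected from buyers, demand (in seller-price terms) shifts: Qd = 588 − 4(P + 11).
Solving gives Q = 332 with buyers paying 64 and sellers receiving 53 (the 11 wedge).
Quantity falls by |ΔQ| = |344 − 332| = 12.
DWL = ½ · t · |ΔQ| = ½ · 11 · 12 = 66.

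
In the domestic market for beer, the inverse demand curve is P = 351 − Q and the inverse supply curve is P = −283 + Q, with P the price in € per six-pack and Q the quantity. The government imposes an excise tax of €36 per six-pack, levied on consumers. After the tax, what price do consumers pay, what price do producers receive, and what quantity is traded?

Consumers pay €52; producers receive €16; quantity = 299.

Rewrite in direct form: Qd = 351 − P and Qs = P + 283.
Before the tax: set 351 − P = P + 283 → P* = €34, Q* = 317.
With the tax collected from consumers, demand (in seller-price terms) shifts: Qd = 351 − (P + 36).
Solving gives Q = 299 with consumers paying €52 and producers receiving €16 (the €36 wedge).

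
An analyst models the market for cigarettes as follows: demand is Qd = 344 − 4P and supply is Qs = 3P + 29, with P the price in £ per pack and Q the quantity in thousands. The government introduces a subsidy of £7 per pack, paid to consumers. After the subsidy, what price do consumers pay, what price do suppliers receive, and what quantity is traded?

Without the subsidy, 344 − 4P = 3P + 29 gives 7P = 315, so P* = £45 and Q* = 164.
With a per-unit subsidy paid to consumers, each effectively pays P − 7, so demand becomes Qd = 344 − 4(P − 7).
Solving gives Q = 176 with consumers paying £42 and suppliers receiving £49 (the £7 wedge).

Consumers pay £42; suppliers receive £49; quantity = 176.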